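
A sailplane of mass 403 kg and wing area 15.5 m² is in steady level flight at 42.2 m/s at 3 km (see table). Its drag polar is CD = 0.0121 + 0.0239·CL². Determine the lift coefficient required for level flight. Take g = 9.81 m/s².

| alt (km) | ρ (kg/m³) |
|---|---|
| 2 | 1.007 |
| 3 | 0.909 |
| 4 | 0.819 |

At 3 km, from the table: ρ = 0.909 kg/m³.
Weight W = mg = 403 × 9.81 = 3953.4 N; in level flight L = W.
q = ½ρv² = ½ × 0.909 × 42.2² = 809.4 Pa.
CL = W/(q·S) = 3953.4 / (809.4 × 15.5) = 0.3151.

CL = 0.315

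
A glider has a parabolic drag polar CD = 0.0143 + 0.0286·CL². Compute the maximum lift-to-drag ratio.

For CD = CD0 + K·CL², (L/D)max occurs at CL* = √(CD0/K) and equals 1/(2√(K·CD0)).
(L/D)max = 1/(2√(0.0286 × 0.0143)) = 1/(2 × 0.02022) = 24.7

(L/D)max = 24.7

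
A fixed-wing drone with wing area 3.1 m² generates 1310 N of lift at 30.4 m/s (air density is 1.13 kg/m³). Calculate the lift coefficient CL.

CL = 0.809

From L = ½ρv²S·CL, rearranging gives CL = 2L/(ρv²S).
CL = 2 × 1310 / (1.13 × 30.4² × 3.1) = 0.809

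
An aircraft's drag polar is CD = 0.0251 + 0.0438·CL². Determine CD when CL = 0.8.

CD = 0.0531

CD = 0.0251 + 0.0438 × 0.8² = 0.0251 + 0.02803 = 0.0531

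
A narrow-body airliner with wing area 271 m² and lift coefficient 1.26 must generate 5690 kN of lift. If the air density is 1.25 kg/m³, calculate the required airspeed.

L = ½ρv²S·CL ⇒ v = √(2L/(ρ·S·CL))
v = √(2 × 5.69×10^6 / (1.25 × 271 × 1.26)) = √26660 = 163 m/s

v = 163 m/s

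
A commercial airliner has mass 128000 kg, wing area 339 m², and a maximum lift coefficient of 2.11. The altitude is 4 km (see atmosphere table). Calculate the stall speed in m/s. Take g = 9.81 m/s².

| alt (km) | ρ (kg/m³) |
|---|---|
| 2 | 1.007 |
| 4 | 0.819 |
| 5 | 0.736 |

At 4 km, from the table: ρ = 0.819 kg/m³.
Stall occurs when L = W at CL,max. W = mg = 128000 × 9.81 = 1.256×10^6 N.
From L = ½ρV²S·CL,max = W: V_stall = √(2W/(ρSCL,max)) = √(2·1.256×10^6/(0.819·339·2.11))
V_stall = √4287 = 65.5 m/s

V_stall = 65.5 m/s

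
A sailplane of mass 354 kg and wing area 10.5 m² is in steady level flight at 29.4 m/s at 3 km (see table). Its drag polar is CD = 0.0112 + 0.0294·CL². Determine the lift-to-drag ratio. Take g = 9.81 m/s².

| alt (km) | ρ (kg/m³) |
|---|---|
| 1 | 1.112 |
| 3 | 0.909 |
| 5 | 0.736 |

L/D = 26.3

At 3 km, from the table: ρ = 0.909 kg/m³.
Level flight ⇒ L = W = m·g = 354 × 9.81 = 3472.7 N.
q = ½ρv² = ½ × 0.909 × 29.4² = 392.9 Pa.
Required CL = L/(qS) = 3472.7/(392.9·10.5) = 0.8419.
CD = 0.0112 + 0.0294 × 0.8419² = 0.03204.
L/D = CL/CD = 0.8419 / 0.03204 = 26.3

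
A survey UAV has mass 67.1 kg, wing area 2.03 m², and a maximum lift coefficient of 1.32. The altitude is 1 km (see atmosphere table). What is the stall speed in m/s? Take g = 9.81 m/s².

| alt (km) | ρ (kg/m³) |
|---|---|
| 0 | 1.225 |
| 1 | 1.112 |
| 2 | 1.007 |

At 1 km, from the table: ρ = 1.112 kg/m³.
Stall occurs when L = W at CL,max. W = mg = 67.1 × 9.81 = 658.3 N.
From L = ½ρV²S·CL,max = W: V_stall = √(2W/(ρSCL,max)) = √(2·658.3/(1.112·2.03·1.32))
V_stall = √441.8 = 21 m/s

V_stall = 21 m/s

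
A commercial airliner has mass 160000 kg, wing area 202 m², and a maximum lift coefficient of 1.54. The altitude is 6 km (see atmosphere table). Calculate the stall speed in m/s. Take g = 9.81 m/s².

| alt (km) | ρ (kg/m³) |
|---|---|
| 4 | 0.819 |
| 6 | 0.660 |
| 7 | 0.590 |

V_stall = 124 m/s

At 6 km, from the table: ρ = 0.660 kg/m³.
Weight W = mg = 160000 × 9.81 = 1.57×10^6 N.
From L = ½ρV²S·CL,max = W: V_stall = √(2W/(ρSCL,max)) = √(2·1.57×10^6/(0.66·202·1.54))
V_stall = √15290 = 124 m/s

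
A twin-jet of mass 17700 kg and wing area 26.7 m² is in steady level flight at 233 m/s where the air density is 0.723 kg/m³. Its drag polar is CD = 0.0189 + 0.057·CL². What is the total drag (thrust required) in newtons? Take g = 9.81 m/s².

In steady level flight, lift balances weight: W = mg = 17700 × 9.81 = 1.7364×10^5 N.
q = ½ρv² = ½ × 0.723 × 233² = 19630 Pa.
CL = 2W/(ρv²S) = 2×1.7364×10^5/(0.723×233²×26.7) = 0.3314.
CD = 0.0189 + 0.057 × 0.3314² = 0.02516.
D = q·S·CD = 19630 × 26.7 × 0.02516 = 13180 N

D = 13200 N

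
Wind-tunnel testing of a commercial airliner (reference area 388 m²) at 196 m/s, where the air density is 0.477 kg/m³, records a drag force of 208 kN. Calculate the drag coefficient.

CD = 0.0585

From D = ½ρv²S·CD, rearranging gives CD = 2D/(ρv²S).
CD = 2 × 2.08×10^5 / (0.477 × 196² × 388) = 0.0585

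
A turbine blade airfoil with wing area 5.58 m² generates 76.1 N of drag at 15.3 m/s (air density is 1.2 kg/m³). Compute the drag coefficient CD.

From D = ½ρv²S·CD, rearranging gives CD = 2D/(ρv²S).
CD = 2 × 76.1 / (1.2 × 15.3² × 5.58) = 0.0971

CD = 0.0971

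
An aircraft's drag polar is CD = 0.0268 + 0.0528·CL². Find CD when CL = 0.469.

CD = 0.0384

CD = 0.0268 + 0.0528 × 0.469² = 0.0268 + 0.01161 = 0.0384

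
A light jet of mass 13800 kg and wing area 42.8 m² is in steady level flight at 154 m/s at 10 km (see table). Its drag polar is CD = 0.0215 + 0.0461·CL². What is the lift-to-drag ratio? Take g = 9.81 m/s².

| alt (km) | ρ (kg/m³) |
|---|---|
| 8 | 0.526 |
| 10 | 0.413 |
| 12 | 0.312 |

L/D = 15.9

At 10 km, from the table: ρ = 0.413 kg/m³.
Level flight ⇒ L = W = m·g = 13800 × 9.81 = 1.3538×10^5 N.
Dynamic pressure q = 0.5 × 0.413 × 154² = 4897 Pa.
CL = W/(q·S) = 1.3538×10^5 / (4897 × 42.8) = 0.6459.
CD = 0.0215 + 0.0461 × 0.6459² = 0.04073.
L/D = CL/CD = 0.6459 / 0.04073 = 15.9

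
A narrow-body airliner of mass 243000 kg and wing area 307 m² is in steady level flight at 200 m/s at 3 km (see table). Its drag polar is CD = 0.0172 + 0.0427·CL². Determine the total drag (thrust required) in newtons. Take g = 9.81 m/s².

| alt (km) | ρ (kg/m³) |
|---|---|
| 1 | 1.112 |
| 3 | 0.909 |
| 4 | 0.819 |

At 3 km, from the table: ρ = 0.909 kg/m³.
Weight W = mg = 243000 × 9.81 = 2.3838×10^6 N; in level flight L = W.
Dynamic pressure q = 0.5 × 0.909 × 200² = 18180 Pa.
CL = W/(q·S) = 2.3838×10^6 / (18180 × 307) = 0.4271.
CD = 0.0172 + 0.0427 × 0.4271² = 0.02499.
D = q·S·CD = 18180 × 307 × 0.02499 = 1.395×10^5 N

D = 1.39×10^5 N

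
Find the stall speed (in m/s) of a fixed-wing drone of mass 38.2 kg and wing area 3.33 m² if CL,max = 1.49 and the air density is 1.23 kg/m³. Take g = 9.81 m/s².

V_stall = 11.1 m/s

Weight W = mg = 38.2 × 9.81 = 374.7 N.
V_stall = √(2W/(ρ·S·CL,max)) = √(2 × 374.7 / (1.23 × 3.33 × 1.49))
V_stall = √122.8 = 11.1 m/s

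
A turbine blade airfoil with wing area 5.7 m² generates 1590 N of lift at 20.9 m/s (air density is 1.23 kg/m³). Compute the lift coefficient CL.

CL = 1.04

From L = ½ρv²S·CL, rearranging gives CL = 2L/(ρv²S).
CL = 2 × 1590 / (1.23 × 20.9² × 5.7) = 1.04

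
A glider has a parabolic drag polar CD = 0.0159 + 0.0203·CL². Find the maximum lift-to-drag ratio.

For CD = CD0 + K·CL², (L/D)max occurs at CL* = √(CD0/K) and equals 1/(2√(K·CD0)).
(L/D)max = 1/(2√(0.0203 × 0.0159)) = 1/(2 × 0.01797) = 27.8

(L/D)max = 27.8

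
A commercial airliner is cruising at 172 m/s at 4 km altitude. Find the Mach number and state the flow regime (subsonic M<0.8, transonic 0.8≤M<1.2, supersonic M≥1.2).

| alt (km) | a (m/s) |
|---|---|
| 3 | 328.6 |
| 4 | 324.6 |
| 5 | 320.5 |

M = 0.53 (subsonic)

At 4 km, from the table: a = 324.6 m/s.
M = v/a = 172 / 324.6 = 0.53
M = 0.53 → subsonic.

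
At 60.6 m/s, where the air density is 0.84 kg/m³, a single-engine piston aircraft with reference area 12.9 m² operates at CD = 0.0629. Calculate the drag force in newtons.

Dynamic pressure q = ½ρv² = ½ × 0.84 × 60.6² = 1542 Pa.
D = q·S·CD = 1542 × 12.9 × 0.0629 = 1250 N

D = 1250 N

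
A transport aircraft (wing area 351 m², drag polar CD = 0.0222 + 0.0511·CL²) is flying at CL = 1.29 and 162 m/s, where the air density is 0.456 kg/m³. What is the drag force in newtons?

CD = 0.0222 + 0.0511 × 1.29² = 0.1072
D = ½ρv²S·CD = ½ × 0.456 × 162² × 351 × 0.1072 = 2.25×10^5 N

D = 2.25×10^5 N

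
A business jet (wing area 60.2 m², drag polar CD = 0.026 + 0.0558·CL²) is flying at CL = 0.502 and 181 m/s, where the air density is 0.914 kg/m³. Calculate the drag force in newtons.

CD = 0.026 + 0.0558 × 0.502² = 0.04006
D = ½ρv²S·CD = ½ × 0.914 × 181² × 60.2 × 0.04006 = 36100 N

D = 36100 N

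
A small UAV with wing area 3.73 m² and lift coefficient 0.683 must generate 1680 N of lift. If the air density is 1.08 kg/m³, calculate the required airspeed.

v = 34.9 m/s

L = ½ρv²S·CL ⇒ v = √(2L/(ρ·S·CL))
v = √(2 × 1680 / (1.08 × 3.73 × 0.683)) = √1221 = 34.9 m/s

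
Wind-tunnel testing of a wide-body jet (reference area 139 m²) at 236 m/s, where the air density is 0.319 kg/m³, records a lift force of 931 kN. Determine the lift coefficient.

CL = 0.754

From L = ½ρv²S·CL, rearranging gives CL = 2L/(ρv²S).
CL = 2 × 9.31×10^5 / (0.319 × 236² × 139) = 0.754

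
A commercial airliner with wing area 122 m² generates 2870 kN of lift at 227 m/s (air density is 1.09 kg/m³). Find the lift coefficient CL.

CL = 0.838

From L = ½ρv²S·CL, rearranging gives CL = 2L/(ρv²S).
CL = 2 × 2.87×10^6 / (1.09 × 227² × 122) = 0.838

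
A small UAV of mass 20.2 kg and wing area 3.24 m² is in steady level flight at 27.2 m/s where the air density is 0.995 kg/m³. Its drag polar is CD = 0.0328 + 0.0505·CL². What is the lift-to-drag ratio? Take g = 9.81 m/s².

In steady level flight, lift balances weight: W = mg = 20.2 × 9.81 = 198.16 N.
q = ½ρv² = ½ × 0.995 × 27.2² = 368.1 Pa.
CL = W/(q·S) = 198.16 / (368.1 × 3.24) = 0.1662.
CD = 0.0328 + 0.0505 × 0.1662² = 0.03419.
L/D = CL/CD = 0.1662 / 0.03419 = 4.86

L/D = 4.86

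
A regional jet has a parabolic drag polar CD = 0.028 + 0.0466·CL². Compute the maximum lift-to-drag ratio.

(L/D)max = 13.8

For CD = CD0 + K·CL², (L/D)max occurs at CL* = √(CD0/K) and equals 1/(2√(K·CD0)).
(L/D)max = 1/(2√(0.0466 × 0.028)) = 1/(2 × 0.03612) = 13.8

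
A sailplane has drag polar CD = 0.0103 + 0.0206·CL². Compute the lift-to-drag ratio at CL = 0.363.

CD = 0.0103 + 0.0206 × 0.363² = 0.01301
L/D = CL/CD = 0.363 / 0.01301 = 27.9

L/D = 27.9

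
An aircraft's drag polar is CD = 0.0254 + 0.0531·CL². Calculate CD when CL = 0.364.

CD = 0.0324

CD = 0.0254 + 0.0531 × 0.364² = 0.0254 + 0.007036 = 0.0324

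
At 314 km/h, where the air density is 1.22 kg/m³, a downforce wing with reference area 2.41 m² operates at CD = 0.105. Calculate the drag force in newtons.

Convert speed: v = 314 km/h ÷ 3.6 = 87.22 m/s.
Dynamic pressure q = ½ρv² = ½ × 1.22 × 87.22² = 4641 Pa.
D = q·S·CD = 4641 × 2.41 × 0.105 = 1170 N

D = 1170 N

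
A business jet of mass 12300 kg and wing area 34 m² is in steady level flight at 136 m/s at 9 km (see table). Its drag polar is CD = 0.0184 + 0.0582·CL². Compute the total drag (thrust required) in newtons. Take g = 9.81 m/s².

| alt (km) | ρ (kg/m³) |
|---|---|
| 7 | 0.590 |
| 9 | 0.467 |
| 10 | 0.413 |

At 9 km, from the table: ρ = 0.467 kg/m³.
In steady level flight, lift balances weight: W = mg = 12300 × 9.81 = 1.2066×10^5 N.
q = ½ρv² = ½ × 0.467 × 136² = 4319 Pa.
CL = 2W/(ρv²S) = 2×1.2066×10^5/(0.467×136²×34) = 0.8217.
CD = 0.0184 + 0.0582 × 0.8217² = 0.0577.
D = q·S·CD = 4319 × 34 × 0.0577 = 8473 N

D = 8470 N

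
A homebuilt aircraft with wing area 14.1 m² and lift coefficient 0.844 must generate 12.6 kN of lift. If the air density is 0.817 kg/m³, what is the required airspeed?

v = 50.9 m/s

L = ½ρv²S·CL ⇒ v = √(2L/(ρ·S·CL))
v = √(2 × 12600 / (0.817 × 14.1 × 0.844)) = √2592 = 50.9 m/s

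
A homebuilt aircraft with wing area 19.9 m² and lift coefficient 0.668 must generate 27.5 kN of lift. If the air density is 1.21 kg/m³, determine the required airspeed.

v = 58.5 m/s

L = ½ρv²S·CL ⇒ v = √(2L/(ρ·S·CL))
v = √(2 × 27500 / (1.21 × 19.9 × 0.668)) = √3419 = 58.5 m/s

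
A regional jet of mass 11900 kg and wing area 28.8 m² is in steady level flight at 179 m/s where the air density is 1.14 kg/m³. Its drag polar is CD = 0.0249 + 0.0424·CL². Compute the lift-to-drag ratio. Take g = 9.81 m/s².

Level flight ⇒ L = W = m·g = 11900 × 9.81 = 1.1674×10^5 N.
q = ½ρv² = ½ × 1.14 × 179² = 18260 Pa.
Required CL = L/(qS) = 1.1674×10^5/(18260·28.8) = 0.2219.
CD = 0.0249 + 0.0424 × 0.2219² = 0.02699.
L/D = CL/CD = 0.2219 / 0.02699 = 8.22

L/D = 8.22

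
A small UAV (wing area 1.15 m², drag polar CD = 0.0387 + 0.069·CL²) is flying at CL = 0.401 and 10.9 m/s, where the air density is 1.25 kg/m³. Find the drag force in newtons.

D = 4.25 N

CD = 0.0387 + 0.069 × 0.401² = 0.0498
D = ½ρv²S·CD = ½ × 1.25 × 10.9² × 1.15 × 0.0498 = 4.25 N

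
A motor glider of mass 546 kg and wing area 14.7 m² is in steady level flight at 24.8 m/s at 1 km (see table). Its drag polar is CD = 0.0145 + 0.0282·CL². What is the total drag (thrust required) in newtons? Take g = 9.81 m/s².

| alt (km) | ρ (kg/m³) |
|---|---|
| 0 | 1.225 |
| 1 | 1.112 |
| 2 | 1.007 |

D = 234 N

At 1 km, from the table: ρ = 1.112 kg/m³.
Weight W = mg = 546 × 9.81 = 5356.3 N; in level flight L = W.
Dynamic pressure q = 0.5 × 1.112 × 24.8² = 342 Pa.
CL = W/(q·S) = 5356.3 / (342 × 14.7) = 1.066.
CD = 0.0145 + 0.0282 × 1.066² = 0.04652.
D = q·S·CD = 342 × 14.7 × 0.04652 = 233.8 N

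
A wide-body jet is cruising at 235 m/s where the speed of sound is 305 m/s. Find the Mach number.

M = 0.77

M = v/a = 235 / 305 = 0.77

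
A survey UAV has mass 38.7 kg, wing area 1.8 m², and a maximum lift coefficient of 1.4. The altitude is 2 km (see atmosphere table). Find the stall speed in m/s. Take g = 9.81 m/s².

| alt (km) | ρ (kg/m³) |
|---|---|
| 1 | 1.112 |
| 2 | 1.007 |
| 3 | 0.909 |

At 2 km, from the table: ρ = 1.007 kg/m³.
Stall occurs when L = W at CL,max. W = mg = 38.7 × 9.81 = 379.6 N.
From L = ½ρV²S·CL,max = W: V_stall = √(2W/(ρSCL,max)) = √(2·379.6/(1.007·1.8·1.4))
V_stall = √299.2 = 17.3 m/s

V_stall = 17.3 m/s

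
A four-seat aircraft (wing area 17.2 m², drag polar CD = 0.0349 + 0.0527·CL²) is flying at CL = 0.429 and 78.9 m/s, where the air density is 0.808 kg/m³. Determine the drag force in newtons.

D = 1930 N

CD = 0.0349 + 0.0527 × 0.429² = 0.0446
D = ½ρv²S·CD = ½ × 0.808 × 78.9² × 17.2 × 0.0446 = 1930 N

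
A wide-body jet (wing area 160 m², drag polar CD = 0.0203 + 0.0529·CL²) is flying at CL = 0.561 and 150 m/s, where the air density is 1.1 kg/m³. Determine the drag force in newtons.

CD = 0.0203 + 0.0529 × 0.561² = 0.03695
D = ½ρv²S·CD = ½ × 1.1 × 150² × 160 × 0.03695 = 73200 N

D = 73200 N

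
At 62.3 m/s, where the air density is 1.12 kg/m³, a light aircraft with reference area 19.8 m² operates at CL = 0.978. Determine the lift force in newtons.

L = 42100 N

Dynamic pressure q = ½ρv² = ½ × 1.12 × 62.3² = 2174 Pa.
L = q·S·CL = 2174 × 19.8 × 0.978 = 42100 N ≈ 42.1 kN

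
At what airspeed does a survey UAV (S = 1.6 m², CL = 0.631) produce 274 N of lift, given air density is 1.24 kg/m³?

L = ½ρv²S·CL ⇒ v = √(2L/(ρ·S·CL))
v = √(2 × 274 / (1.24 × 1.6 × 0.631)) = √437.7 = 20.9 m/s

v = 20.9 m/s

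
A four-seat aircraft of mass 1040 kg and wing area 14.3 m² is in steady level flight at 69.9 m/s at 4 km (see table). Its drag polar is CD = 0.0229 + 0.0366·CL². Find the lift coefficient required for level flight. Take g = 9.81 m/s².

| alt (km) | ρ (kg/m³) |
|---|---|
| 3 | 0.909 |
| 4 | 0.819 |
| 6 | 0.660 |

CL = 0.357

At 4 km, from the table: ρ = 0.819 kg/m³.
In steady level flight, lift balances weight: W = mg = 1040 × 9.81 = 10202 N.
q = ½ρv² = ½ × 0.819 × 69.9² = 2001 Pa.
CL = W/(q·S) = 10202 / (2001 × 14.3) = 0.3566.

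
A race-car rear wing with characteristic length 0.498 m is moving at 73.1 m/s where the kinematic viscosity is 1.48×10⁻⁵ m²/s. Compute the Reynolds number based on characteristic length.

Re = v·c/ν = 73.1 × 0.498 / (1.48×10⁻⁵) = 2.46×10^6

Re = 2.46×10^6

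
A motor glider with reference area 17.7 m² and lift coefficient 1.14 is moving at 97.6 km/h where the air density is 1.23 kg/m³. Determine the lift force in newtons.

L = 9120 N

Convert speed: v = 97.6 km/h ÷ 3.6 = 27.11 m/s.
Dynamic pressure q = ½ρv² = ½ × 1.23 × 27.11² = 452 Pa.
L = q·S·CL = 452 × 17.7 × 1.14 = 9120 N ≈ 9.12 kN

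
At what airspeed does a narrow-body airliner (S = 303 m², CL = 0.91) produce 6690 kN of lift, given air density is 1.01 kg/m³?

v = 219 m/s

L = ½ρv²S·CL ⇒ v = √(2L/(ρ·S·CL))
v = √(2 × 6.69×10^6 / (1.01 × 303 × 0.91)) = √48050 = 219 m/s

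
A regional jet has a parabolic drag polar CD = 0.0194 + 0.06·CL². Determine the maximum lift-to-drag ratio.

For CD = CD0 + K·CL², (L/D)max occurs at CL* = √(CD0/K) and equals 1/(2√(K·CD0)).
(L/D)max = 1/(2√(0.06 × 0.0194)) = 1/(2 × 0.03412) = 14.7

(L/D)max = 14.7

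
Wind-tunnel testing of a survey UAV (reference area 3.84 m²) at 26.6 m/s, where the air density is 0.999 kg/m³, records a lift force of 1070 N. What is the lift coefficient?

From L = ½ρv²S·CL, rearranging gives CL = 2L/(ρv²S).
CL = 2 × 1070 / (0.999 × 26.6² × 3.84) = 0.788

CL = 0.788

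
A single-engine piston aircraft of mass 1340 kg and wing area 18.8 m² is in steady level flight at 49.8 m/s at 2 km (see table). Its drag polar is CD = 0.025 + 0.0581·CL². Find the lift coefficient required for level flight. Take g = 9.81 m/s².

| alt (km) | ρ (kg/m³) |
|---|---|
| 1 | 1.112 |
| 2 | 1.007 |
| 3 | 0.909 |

CL = 0.56

At 2 km, from the table: ρ = 1.007 kg/m³.
Weight W = mg = 1340 × 9.81 = 13145 N; in level flight L = W.
q = ½ρv² = ½ × 1.007 × 49.8² = 1249 Pa.
CL = 2W/(ρv²S) = 2×13145/(1.007×49.8²×18.8) = 0.56.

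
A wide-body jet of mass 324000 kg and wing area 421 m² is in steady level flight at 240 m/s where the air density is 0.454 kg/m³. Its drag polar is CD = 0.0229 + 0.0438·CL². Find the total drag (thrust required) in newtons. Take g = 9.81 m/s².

Level flight ⇒ L = W = m·g = 324000 × 9.81 = 3.1784×10^6 N.
q = ½ρv² = ½ × 0.454 × 240² = 13080 Pa.
Required CL = L/(qS) = 3.1784×10^6/(13080·421) = 0.5774.
CD = 0.0229 + 0.0438 × 0.5774² = 0.0375.
D = q·S·CD = 13080 × 421 × 0.0375 = 2.064×10^5 N

D = 2.06×10^5 N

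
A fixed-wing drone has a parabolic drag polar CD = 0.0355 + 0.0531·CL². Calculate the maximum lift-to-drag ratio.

For CD = CD0 + K·CL², (L/D)max occurs at CL* = √(CD0/K) and equals 1/(2√(K·CD0)).
(L/D)max = 1/(2√(0.0531 × 0.0355)) = 1/(2 × 0.04342) = 11.5

(L/D)max = 11.5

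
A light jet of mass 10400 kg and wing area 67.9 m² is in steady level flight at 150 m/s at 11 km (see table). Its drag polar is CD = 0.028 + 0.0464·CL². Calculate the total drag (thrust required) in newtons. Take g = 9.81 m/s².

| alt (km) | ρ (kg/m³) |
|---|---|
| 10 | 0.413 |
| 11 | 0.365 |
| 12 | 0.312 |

D = 9540 N

At 11 km, from the table: ρ = 0.365 kg/m³.
In steady level flight, lift balances weight: W = mg = 10400 × 9.81 = 1.0202×10^5 N.
Dynamic pressure q = 0.5 × 0.365 × 150² = 4106 Pa.
Required CL = L/(qS) = 1.0202×10^5/(4106·67.9) = 0.3659.
CD = 0.028 + 0.0464 × 0.3659² = 0.03421.
D = q·S·CD = 4106 × 67.9 × 0.03421 = 9539 N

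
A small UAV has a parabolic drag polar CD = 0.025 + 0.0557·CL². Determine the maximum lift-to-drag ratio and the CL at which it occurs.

(L/D)max = 13.4, at CL = 0.67

For CD = CD0 + K·CL², (L/D)max occurs at CL* = √(CD0/K) and equals 1/(2√(K·CD0)).
(L/D)max = 1/(2√(0.0557 × 0.025)) = 1/(2 × 0.03732) = 13.4
CL* = √(0.025/0.0557) = 0.67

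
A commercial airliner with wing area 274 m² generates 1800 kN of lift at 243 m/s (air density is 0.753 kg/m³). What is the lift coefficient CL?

From L = ½ρv²S·CL, rearranging gives CL = 2L/(ρv²S).
CL = 2 × 1.8×10^6 / (0.753 × 243² × 274) = 0.295

CL = 0.295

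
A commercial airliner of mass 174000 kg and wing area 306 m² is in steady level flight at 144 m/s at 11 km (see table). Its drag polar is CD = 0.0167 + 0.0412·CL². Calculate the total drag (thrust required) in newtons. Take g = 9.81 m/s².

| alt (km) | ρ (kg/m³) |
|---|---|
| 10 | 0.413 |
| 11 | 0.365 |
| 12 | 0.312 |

At 11 km, from the table: ρ = 0.365 kg/m³.
In steady level flight, lift balances weight: W = mg = 174000 × 9.81 = 1.7069×10^6 N.
Dynamic pressure q = 0.5 × 0.365 × 144² = 3784 Pa.
CL = 2W/(ρv²S) = 2×1.7069×10^6/(0.365×144²×306) = 1.474.
CD = 0.0167 + 0.0412 × 1.474² = 0.1062.
D = q·S·CD = 3784 × 306 × 0.1062 = 1.23×10^5 N

D = 1.23×10^5 N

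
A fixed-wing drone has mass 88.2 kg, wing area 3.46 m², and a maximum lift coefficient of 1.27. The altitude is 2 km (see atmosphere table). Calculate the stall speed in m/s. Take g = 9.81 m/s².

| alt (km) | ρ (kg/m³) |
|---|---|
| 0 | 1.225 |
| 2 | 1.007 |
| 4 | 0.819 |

At 2 km, from the table: ρ = 1.007 kg/m³.
Weight W = mg = 88.2 × 9.81 = 865.2 N.
V_stall = √(2W/(ρ·S·CL,max)) = √(2 × 865.2 / (1.007 × 3.46 × 1.27))
V_stall = √391.1 = 19.8 m/s

V_stall = 19.8 m/s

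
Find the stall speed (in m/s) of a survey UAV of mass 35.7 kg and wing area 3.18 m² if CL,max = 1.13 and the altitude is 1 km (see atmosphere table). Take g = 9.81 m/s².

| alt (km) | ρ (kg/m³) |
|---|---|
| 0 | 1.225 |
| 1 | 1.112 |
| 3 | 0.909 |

V_stall = 13.2 m/s

At 1 km, from the table: ρ = 1.112 kg/m³.
At stall, lift equals weight: L = W = m·g = 35.7 × 9.81 = 350.2 N.
V_stall = √(2W/(ρ·S·CL,max)) = √(2 × 350.2 / (1.112 × 3.18 × 1.13))
V_stall = √175.3 = 13.2 m/s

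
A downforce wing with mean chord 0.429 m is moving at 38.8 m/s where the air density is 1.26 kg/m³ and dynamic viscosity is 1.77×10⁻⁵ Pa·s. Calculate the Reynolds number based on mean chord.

Re = 1.18×10^6

Re = ρ·v·c/μ = 1.26 × 38.8 × 0.429 / (1.77×10⁻⁵) = 1.18×10^6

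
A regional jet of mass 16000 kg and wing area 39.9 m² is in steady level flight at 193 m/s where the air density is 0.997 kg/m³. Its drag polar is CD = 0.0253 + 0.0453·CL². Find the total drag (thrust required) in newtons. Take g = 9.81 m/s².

Level flight ⇒ L = W = m·g = 16000 × 9.81 = 1.5696×10^5 N.
Dynamic pressure q = 0.5 × 0.997 × 193² = 18570 Pa.
CL = 2W/(ρv²S) = 2×1.5696×10^5/(0.997×193²×39.9) = 0.2119.
CD = 0.0253 + 0.0453 × 0.2119² = 0.02733.
D = q·S·CD = 18570 × 39.9 × 0.02733 = 20250 N

D = 20300 N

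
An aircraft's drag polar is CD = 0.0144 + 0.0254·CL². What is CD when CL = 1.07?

CD = 0.0144 + 0.0254 × 1.07² = 0.0144 + 0.02908 = 0.0435

CD = 0.0435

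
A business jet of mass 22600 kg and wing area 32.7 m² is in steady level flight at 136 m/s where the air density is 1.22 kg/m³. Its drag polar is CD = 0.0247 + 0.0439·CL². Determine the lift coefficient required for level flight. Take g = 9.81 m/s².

Weight W = mg = 22600 × 9.81 = 2.2171×10^5 N; in level flight L = W.
q = ½ρv² = ½ × 1.22 × 136² = 11280 Pa.
Required CL = L/(qS) = 2.2171×10^5/(11280·32.7) = 0.6009.

CL = 0.601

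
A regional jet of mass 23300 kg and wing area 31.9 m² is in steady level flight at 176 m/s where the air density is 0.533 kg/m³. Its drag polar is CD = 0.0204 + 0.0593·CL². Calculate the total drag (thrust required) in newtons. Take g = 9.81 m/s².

In steady level flight, lift balances weight: W = mg = 23300 × 9.81 = 2.2857×10^5 N.
q = ½ρv² = ½ × 0.533 × 176² = 8255 Pa.
CL = 2W/(ρv²S) = 2×2.2857×10^5/(0.533×176²×31.9) = 0.868.
CD = 0.0204 + 0.0593 × 0.868² = 0.06508.
D = q·S·CD = 8255 × 31.9 × 0.06508 = 17140 N

D = 17100 N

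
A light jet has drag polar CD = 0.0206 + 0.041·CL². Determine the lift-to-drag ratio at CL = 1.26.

L/D = 14.7

CD = 0.0206 + 0.041 × 1.26² = 0.08569
L/D = CL/CD = 1.26 / 0.08569 = 14.7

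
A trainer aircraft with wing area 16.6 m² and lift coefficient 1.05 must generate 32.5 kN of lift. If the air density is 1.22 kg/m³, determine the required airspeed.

L = ½ρv²S·CL ⇒ v = √(2L/(ρ·S·CL))
v = √(2 × 32500 / (1.22 × 16.6 × 1.05)) = √3057 = 55.3 m/s

v = 55.3 m/s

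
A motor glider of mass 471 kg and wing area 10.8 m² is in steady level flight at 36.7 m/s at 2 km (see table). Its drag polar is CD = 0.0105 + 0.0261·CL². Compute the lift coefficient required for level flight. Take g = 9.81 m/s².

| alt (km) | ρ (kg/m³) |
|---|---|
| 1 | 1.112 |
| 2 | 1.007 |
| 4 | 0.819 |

At 2 km, from the table: ρ = 1.007 kg/m³.
Weight W = mg = 471 × 9.81 = 4620.5 N; in level flight L = W.
Dynamic pressure q = 0.5 × 1.007 × 36.7² = 678.2 Pa.
CL = W/(q·S) = 4620.5 / (678.2 × 10.8) = 0.6309.

CL = 0.631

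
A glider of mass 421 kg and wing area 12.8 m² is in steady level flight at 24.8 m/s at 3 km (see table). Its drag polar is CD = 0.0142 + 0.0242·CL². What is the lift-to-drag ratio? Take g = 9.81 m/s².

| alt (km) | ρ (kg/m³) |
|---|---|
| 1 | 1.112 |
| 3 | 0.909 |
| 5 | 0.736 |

At 3 km, from the table: ρ = 0.909 kg/m³.
Weight W = mg = 421 × 9.81 = 4130 N; in level flight L = W.
q = ½ρv² = ½ × 0.909 × 24.8² = 279.5 Pa.
Required CL = L/(qS) = 4130/(279.5·12.8) = 1.154.
CD = 0.0142 + 0.0242 × 1.154² = 0.04644.
L/D = CL/CD = 1.154 / 0.04644 = 24.9

L/D = 24.9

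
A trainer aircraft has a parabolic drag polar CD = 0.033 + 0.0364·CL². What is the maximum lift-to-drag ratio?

(L/D)max = 14.4

For CD = CD0 + K·CL², (L/D)max occurs at CL* = √(CD0/K) and equals 1/(2√(K·CD0)).
(L/D)max = 1/(2√(0.0364 × 0.033)) = 1/(2 × 0.03466) = 14.4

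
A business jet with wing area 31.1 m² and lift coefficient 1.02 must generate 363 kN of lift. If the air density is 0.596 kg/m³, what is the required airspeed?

L = ½ρv²S·CL ⇒ v = √(2L/(ρ·S·CL))
v = √(2 × 3.63×10^5 / (0.596 × 31.1 × 1.02)) = √38400 = 196 m/s

v = 196 m/s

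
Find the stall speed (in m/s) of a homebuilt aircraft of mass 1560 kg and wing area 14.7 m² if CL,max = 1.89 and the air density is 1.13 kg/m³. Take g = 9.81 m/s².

V_stall = 31.2 m/s

At stall, lift equals weight: L = W = m·g = 1560 × 9.81 = 15300 N.
From L = ½ρV²S·CL,max = W: V_stall = √(2W/(ρSCL,max)) = √(2·15300/(1.13·14.7·1.89))
V_stall = √974.9 = 31.2 m/s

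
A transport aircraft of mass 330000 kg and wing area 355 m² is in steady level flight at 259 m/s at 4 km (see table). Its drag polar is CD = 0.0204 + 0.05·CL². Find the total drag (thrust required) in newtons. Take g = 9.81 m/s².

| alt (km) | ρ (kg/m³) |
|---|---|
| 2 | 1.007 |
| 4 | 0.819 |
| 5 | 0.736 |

D = 2.53×10^5 N

At 4 km, from the table: ρ = 0.819 kg/m³.
Weight W = mg = 330000 × 9.81 = 3.2373×10^6 N; in level flight L = W.
Dynamic pressure q = 0.5 × 0.819 × 259² = 27470 Pa.
CL = 2W/(ρv²S) = 2×3.2373×10^6/(0.819×259²×355) = 0.332.
CD = 0.0204 + 0.05 × 0.332² = 0.02591.
D = q·S·CD = 27470 × 355 × 0.02591 = 2.527×10^5 N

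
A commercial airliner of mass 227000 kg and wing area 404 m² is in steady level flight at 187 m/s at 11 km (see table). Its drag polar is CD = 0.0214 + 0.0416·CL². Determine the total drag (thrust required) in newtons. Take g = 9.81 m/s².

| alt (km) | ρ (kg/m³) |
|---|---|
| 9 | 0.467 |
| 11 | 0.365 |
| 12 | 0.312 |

D = 1.35×10^5 N

At 11 km, from the table: ρ = 0.365 kg/m³.
Level flight ⇒ L = W = m·g = 227000 × 9.81 = 2.2269×10^6 N.
q = ½ρv² = ½ × 0.365 × 187² = 6382 Pa.
Required CL = L/(qS) = 2.2269×10^6/(6382·404) = 0.8637.
CD = 0.0214 + 0.0416 × 0.8637² = 0.05243.
D = q·S·CD = 6382 × 404 × 0.05243 = 1.352×10^5 N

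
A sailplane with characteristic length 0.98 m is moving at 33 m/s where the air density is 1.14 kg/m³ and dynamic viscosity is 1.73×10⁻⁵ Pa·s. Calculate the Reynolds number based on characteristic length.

Re = 2.13×10^6

Re = ρ·v·c/μ = 1.14 × 33 × 0.98 / (1.73×10⁻⁵) = 2.13×10^6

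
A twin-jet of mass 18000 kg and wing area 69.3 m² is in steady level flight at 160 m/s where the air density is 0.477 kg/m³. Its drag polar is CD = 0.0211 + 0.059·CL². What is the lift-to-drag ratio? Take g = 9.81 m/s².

In steady level flight, lift balances weight: W = mg = 18000 × 9.81 = 1.7658×10^5 N.
Dynamic pressure q = 0.5 × 0.477 × 160² = 6106 Pa.
Required CL = L/(qS) = 1.7658×10^5/(6106·69.3) = 0.4173.
CD = 0.0211 + 0.059 × 0.4173² = 0.03138.
L/D = CL/CD = 0.4173 / 0.03138 = 13.3

L/D = 13.3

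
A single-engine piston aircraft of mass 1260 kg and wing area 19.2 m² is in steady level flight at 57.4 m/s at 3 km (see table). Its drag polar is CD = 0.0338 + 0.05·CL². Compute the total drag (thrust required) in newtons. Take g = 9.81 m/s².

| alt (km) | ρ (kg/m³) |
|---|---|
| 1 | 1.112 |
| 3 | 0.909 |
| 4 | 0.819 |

D = 1240 N

At 3 km, from the table: ρ = 0.909 kg/m³.
In steady level flight, lift balances weight: W = mg = 1260 × 9.81 = 12361 N.
q = ½ρv² = ½ × 0.909 × 57.4² = 1497 Pa.
Required CL = L/(qS) = 12361/(1497·19.2) = 0.4299.
CD = 0.0338 + 0.05 × 0.4299² = 0.04304.
D = q·S·CD = 1497 × 19.2 × 0.04304 = 1237 N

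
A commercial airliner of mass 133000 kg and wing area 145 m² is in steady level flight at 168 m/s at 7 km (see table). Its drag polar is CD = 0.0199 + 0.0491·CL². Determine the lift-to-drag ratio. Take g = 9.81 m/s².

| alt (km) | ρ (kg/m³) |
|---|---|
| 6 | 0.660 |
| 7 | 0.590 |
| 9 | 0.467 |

L/D = 14

At 7 km, from the table: ρ = 0.590 kg/m³.
Weight W = mg = 133000 × 9.81 = 1.3047×10^6 N; in level flight L = W.
q = ½ρv² = ½ × 0.59 × 168² = 8326 Pa.
CL = W/(q·S) = 1.3047×10^6 / (8326 × 145) = 1.081.
CD = 0.0199 + 0.0491 × 1.081² = 0.07725.
L/D = CL/CD = 1.081 / 0.07725 = 14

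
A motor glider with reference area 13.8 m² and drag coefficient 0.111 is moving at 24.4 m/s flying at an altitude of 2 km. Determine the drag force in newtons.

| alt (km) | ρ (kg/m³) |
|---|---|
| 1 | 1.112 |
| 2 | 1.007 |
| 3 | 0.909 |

D = 459 N

At 2 km, from the table: ρ = 1.007 kg/m³.
D = ½ρv²S·CD = ½ × 1.007 × 24.4² × 13.8 × 0.111 = 459 N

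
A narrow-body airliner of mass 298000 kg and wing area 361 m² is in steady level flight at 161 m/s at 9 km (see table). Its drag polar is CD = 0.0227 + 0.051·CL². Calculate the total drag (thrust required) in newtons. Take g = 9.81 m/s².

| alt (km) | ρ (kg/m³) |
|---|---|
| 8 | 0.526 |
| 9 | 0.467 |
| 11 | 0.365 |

At 9 km, from the table: ρ = 0.467 kg/m³.
Weight W = mg = 298000 × 9.81 = 2.9234×10^6 N; in level flight L = W.
Dynamic pressure q = 0.5 × 0.467 × 161² = 6053 Pa.
CL = W/(q·S) = 2.9234×10^6 / (6053 × 361) = 1.338.
CD = 0.0227 + 0.051 × 1.338² = 0.114.
D = q·S·CD = 6053 × 361 × 0.114 = 2.491×10^5 N

D = 2.49×10^5 N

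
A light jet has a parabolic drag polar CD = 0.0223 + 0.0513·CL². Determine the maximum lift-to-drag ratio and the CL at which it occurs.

(L/D)max = 14.8, at CL = 0.659

For CD = CD0 + K·CL², (L/D)max occurs at CL* = √(CD0/K) and equals 1/(2√(K·CD0)).
(L/D)max = 1/(2√(0.0513 × 0.0223)) = 1/(2 × 0.03382) = 14.8
CL* = √(0.0223/0.0513) = 0.659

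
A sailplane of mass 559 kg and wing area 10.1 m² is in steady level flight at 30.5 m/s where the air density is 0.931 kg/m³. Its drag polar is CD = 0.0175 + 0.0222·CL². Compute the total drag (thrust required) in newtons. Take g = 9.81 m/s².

D = 229 N

Weight W = mg = 559 × 9.81 = 5483.8 N; in level flight L = W.
Dynamic pressure q = 0.5 × 0.931 × 30.5² = 433 Pa.
CL = 2W/(ρv²S) = 2×5483.8/(0.931×30.5²×10.1) = 1.254.
CD = 0.0175 + 0.0222 × 1.254² = 0.0524.
D = q·S·CD = 433 × 10.1 × 0.0524 = 229.2 N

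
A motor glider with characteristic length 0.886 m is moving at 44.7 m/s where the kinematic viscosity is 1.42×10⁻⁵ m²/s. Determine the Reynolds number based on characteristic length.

Re = 2.79×10^6

Re = v·c/ν = 44.7 × 0.886 / (1.42×10⁻⁵) = 2.79×10^6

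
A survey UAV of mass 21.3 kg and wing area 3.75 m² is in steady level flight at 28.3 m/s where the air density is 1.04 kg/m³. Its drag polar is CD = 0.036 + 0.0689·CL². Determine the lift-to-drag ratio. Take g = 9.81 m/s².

L/D = 3.59

Weight W = mg = 21.3 × 9.81 = 208.95 N; in level flight L = W.
q = ½ρv² = ½ × 1.04 × 28.3² = 416.5 Pa.
CL = W/(q·S) = 208.95 / (416.5 × 3.75) = 0.1338.
CD = 0.036 + 0.0689 × 0.1338² = 0.03723.
L/D = CL/CD = 0.1338 / 0.03723 = 3.59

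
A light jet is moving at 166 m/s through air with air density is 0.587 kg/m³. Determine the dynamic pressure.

q = 8090 Pa

q = ½ρv² = ½ × 0.587 × 166² = 8090 Pa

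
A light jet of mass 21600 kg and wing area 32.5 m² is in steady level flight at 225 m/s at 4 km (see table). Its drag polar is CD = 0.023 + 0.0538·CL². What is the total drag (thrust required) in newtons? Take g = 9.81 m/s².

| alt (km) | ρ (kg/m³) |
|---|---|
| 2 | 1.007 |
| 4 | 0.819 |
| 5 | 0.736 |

D = 19100 N

At 4 km, from the table: ρ = 0.819 kg/m³.
Level flight ⇒ L = W = m·g = 21600 × 9.81 = 2.119×10^5 N.
q = ½ρv² = ½ × 0.819 × 225² = 20730 Pa.
CL = 2W/(ρv²S) = 2×2.119×10^5/(0.819×225²×32.5) = 0.3145.
CD = 0.023 + 0.0538 × 0.3145² = 0.02832.
D = q·S·CD = 20730 × 32.5 × 0.02832 = 19080 N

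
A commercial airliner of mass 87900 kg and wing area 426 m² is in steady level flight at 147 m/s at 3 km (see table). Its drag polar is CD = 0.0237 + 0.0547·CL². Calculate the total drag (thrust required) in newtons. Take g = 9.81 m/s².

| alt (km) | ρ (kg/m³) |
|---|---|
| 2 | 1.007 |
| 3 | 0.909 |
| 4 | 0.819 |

D = 1.09×10^5 N

At 3 km, from the table: ρ = 0.909 kg/m³.
Level flight ⇒ L = W = m·g = 87900 × 9.81 = 8.623×10^5 N.
Dynamic pressure q = 0.5 × 0.909 × 147² = 9821 Pa.
CL = W/(q·S) = 8.623×10^5 / (9821 × 426) = 0.2061.
CD = 0.0237 + 0.0547 × 0.2061² = 0.02602.
D = q·S·CD = 9821 × 426 × 0.02602 = 1.089×10^5 N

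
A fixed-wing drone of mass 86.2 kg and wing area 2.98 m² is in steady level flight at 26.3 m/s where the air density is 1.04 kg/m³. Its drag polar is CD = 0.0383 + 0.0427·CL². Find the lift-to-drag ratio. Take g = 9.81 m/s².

L/D = 12.2

Weight W = mg = 86.2 × 9.81 = 845.62 N; in level flight L = W.
q = ½ρv² = ½ × 1.04 × 26.3² = 359.7 Pa.
CL = W/(q·S) = 845.62 / (359.7 × 2.98) = 0.7889.
CD = 0.0383 + 0.0427 × 0.7889² = 0.06488.
L/D = CL/CD = 0.7889 / 0.06488 = 12.2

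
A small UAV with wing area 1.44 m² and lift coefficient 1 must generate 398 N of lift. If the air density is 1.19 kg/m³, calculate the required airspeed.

v = 21.6 m/s

L = ½ρv²S·CL ⇒ v = √(2L/(ρ·S·CL))
v = √(2 × 398 / (1.19 × 1.44 × 1)) = √464.5 = 21.6 m/s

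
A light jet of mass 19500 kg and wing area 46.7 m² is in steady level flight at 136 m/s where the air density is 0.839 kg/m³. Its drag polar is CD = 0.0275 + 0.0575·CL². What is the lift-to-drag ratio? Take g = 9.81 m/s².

L/D = 12.1

Weight W = mg = 19500 × 9.81 = 1.913×10^5 N; in level flight L = W.
Dynamic pressure q = 0.5 × 0.839 × 136² = 7759 Pa.
CL = W/(q·S) = 1.913×10^5 / (7759 × 46.7) = 0.5279.
CD = 0.0275 + 0.0575 × 0.5279² = 0.04353.
L/D = CL/CD = 0.5279 / 0.04353 = 12.1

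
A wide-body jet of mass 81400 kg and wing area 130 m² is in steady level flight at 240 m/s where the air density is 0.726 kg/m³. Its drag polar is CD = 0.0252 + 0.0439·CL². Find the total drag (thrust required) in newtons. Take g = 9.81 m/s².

Weight W = mg = 81400 × 9.81 = 7.9853×10^5 N; in level flight L = W.
q = ½ρv² = ½ × 0.726 × 240² = 20910 Pa.
CL = W/(q·S) = 7.9853×10^5 / (20910 × 130) = 0.2938.
CD = 0.0252 + 0.0439 × 0.2938² = 0.02899.
D = q·S·CD = 20910 × 130 × 0.02899 = 78800 N

D = 78800 N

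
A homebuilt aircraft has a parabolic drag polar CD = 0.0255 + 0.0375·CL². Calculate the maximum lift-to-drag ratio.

(L/D)max = 16.2

For CD = CD0 + K·CL², (L/D)max occurs at CL* = √(CD0/K) and equals 1/(2√(K·CD0)).
(L/D)max = 1/(2√(0.0375 × 0.0255)) = 1/(2 × 0.03092) = 16.2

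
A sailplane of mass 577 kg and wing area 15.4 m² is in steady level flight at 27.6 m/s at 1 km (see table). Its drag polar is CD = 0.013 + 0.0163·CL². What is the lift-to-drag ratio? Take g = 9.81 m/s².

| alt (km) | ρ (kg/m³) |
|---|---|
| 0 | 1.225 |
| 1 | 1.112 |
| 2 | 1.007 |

At 1 km, from the table: ρ = 1.112 kg/m³.
Weight W = mg = 577 × 9.81 = 5660.4 N; in level flight L = W.
q = ½ρv² = ½ × 1.112 × 27.6² = 423.5 Pa.
CL = 2W/(ρv²S) = 2×5660.4/(1.112×27.6²×15.4) = 0.8678.
CD = 0.013 + 0.0163 × 0.8678² = 0.02528.
L/D = CL/CD = 0.8678 / 0.02528 = 34.3

L/D = 34.3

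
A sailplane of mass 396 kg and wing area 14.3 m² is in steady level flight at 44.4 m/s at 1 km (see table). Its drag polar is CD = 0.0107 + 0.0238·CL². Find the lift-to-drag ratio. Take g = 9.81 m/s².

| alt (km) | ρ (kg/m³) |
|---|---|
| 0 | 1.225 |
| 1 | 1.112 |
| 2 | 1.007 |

At 1 km, from the table: ρ = 1.112 kg/m³.
In steady level flight, lift balances weight: W = mg = 396 × 9.81 = 3884.8 N.
q = ½ρv² = ½ × 1.112 × 44.4² = 1096 Pa.
Required CL = L/(qS) = 3884.8/(1096·14.3) = 0.2478.
CD = 0.0107 + 0.0238 × 0.2478² = 0.01216.
L/D = CL/CD = 0.2478 / 0.01216 = 20.4

L/D = 20.4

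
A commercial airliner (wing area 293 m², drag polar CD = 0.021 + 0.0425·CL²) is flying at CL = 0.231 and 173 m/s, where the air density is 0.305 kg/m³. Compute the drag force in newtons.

D = 31100 N

CD = 0.021 + 0.0425 × 0.231² = 0.02327
D = ½ρv²S·CD = ½ × 0.305 × 173² × 293 × 0.02327 = 31100 N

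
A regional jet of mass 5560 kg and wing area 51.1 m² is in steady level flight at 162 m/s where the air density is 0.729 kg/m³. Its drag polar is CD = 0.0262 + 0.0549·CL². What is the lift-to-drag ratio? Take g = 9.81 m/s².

Weight W = mg = 5560 × 9.81 = 54544 N; in level flight L = W.
q = ½ρv² = ½ × 0.729 × 162² = 9566 Pa.
Required CL = L/(qS) = 54544/(9566·51.1) = 0.1116.
CD = 0.0262 + 0.0549 × 0.1116² = 0.02688.
L/D = CL/CD = 0.1116 / 0.02688 = 4.15

L/D = 4.15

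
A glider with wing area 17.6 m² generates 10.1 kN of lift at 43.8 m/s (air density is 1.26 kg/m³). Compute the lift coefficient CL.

CL = 0.475

From L = ½ρv²S·CL, rearranging gives CL = 2L/(ρv²S).
CL = 2 × 10100 / (1.26 × 43.8² × 17.6) = 0.475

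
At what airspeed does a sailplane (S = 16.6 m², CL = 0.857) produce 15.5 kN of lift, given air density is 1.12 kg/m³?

v = 44.1 m/s

L = ½ρv²S·CL ⇒ v = √(2L/(ρ·S·CL))
v = √(2 × 15500 / (1.12 × 16.6 × 0.857)) = √1946 = 44.1 m/s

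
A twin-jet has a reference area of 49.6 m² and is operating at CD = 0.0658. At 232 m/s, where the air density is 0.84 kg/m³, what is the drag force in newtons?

D = 73800 N

Dynamic pressure q = ½ρv² = ½ × 0.84 × 232² = 22610 Pa.
D = q·S·CD = 22610 × 49.6 × 0.0658 = 73800 N ≈ 73.8 kN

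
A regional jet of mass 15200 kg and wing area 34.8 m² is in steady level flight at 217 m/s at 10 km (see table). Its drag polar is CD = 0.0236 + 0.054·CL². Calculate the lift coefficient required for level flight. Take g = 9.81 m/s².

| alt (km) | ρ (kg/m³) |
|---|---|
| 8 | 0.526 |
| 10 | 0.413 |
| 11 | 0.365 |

At 10 km, from the table: ρ = 0.413 kg/m³.
Weight W = mg = 15200 × 9.81 = 1.4911×10^5 N; in level flight L = W.
Dynamic pressure q = 0.5 × 0.413 × 217² = 9724 Pa.
Required CL = L/(qS) = 1.4911×10^5/(9724·34.8) = 0.4407.

CL = 0.441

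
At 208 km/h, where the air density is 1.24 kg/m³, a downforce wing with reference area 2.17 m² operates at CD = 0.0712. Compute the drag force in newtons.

Convert speed: v = 208 km/h ÷ 3.6 = 57.78 m/s.
Dynamic pressure q = ½ρv² = ½ × 1.24 × 57.78² = 2070 Pa.
D = q·S·CD = 2070 × 2.17 × 0.0712 = 320 N

D = 320 N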